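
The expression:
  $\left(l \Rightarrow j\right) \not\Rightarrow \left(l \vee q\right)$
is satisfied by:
  {q: False, l: False}


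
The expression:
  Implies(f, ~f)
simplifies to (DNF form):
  ~f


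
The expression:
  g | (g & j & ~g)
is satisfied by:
  {g: True}


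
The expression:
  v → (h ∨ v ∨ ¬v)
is always true.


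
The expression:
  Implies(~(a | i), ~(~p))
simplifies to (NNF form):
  a | i | p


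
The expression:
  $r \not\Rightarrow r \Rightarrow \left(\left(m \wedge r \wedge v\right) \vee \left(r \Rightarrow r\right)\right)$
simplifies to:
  $\text{True}$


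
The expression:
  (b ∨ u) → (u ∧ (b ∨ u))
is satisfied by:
  {u: True, b: False}
  {b: False, u: False}
  {b: True, u: True}


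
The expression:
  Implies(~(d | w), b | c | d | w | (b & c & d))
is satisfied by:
  {b: True, d: True, c: True, w: True}
  {b: True, d: True, c: True, w: False}
  {b: True, d: True, w: True, c: False}
  {b: True, d: True, w: False, c: False}
  {b: True, c: True, w: True, d: False}
  {b: True, c: True, w: False, d: False}
  {b: True, c: False, w: True, d: False}
  {b: True, c: False, w: False, d: False}
  {d: True, c: True, w: True, b: False}
  {d: True, c: True, w: False, b: False}
  {d: True, w: True, c: False, b: False}
  {d: True, w: False, c: False, b: False}
  {c: True, w: True, d: False, b: False}
  {c: True, d: False, w: False, b: False}
  {w: True, d: False, c: False, b: False}


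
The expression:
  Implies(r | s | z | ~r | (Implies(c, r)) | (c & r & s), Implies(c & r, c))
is always true.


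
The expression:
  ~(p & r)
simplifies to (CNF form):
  ~p | ~r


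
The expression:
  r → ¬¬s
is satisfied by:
  {s: True, r: False}
  {r: False, s: False}
  {r: True, s: True}


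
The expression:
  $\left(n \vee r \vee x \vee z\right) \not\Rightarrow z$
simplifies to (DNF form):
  $\left(n \wedge \neg z\right) \vee \left(r \wedge \neg z\right) \vee \left(x \wedge \neg z\right)$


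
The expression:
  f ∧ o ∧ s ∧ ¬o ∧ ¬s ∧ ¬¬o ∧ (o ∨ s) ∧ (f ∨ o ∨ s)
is never true.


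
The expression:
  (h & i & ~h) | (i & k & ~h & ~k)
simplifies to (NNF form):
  False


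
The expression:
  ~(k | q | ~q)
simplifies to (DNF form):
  False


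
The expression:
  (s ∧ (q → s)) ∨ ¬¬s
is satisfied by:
  {s: True}


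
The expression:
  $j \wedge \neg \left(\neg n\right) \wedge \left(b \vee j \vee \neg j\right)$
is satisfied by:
  {j: True, n: True}


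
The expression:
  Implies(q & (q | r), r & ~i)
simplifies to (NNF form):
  ~q | (r & ~i)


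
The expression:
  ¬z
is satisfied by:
  {z: False}


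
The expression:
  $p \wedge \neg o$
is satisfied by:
  {p: True, o: False}


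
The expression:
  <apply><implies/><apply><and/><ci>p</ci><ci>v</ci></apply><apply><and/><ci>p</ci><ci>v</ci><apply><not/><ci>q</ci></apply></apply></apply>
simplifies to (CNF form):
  <apply><or/><apply><not/><ci>p</ci></apply><apply><not/><ci>q</ci></apply><apply><not/><ci>v</ci></apply></apply>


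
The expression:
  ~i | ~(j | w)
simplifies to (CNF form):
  (~i | ~j) & (~i | ~w)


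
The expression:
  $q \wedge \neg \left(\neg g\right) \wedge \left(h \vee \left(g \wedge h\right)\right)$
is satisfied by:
  {h: True, g: True, q: True}


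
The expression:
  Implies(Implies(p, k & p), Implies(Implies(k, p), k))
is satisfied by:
  {k: True, p: True}
  {k: True, p: False}
  {p: True, k: False}


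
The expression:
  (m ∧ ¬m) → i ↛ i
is always true.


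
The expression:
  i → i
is always true.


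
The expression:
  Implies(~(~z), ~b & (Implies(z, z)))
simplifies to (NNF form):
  ~b | ~z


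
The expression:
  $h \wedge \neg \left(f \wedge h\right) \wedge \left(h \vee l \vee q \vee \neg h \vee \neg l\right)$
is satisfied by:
  {h: True, f: False}


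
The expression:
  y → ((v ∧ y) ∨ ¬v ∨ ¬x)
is always true.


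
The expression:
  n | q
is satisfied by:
  {n: True, q: True}
  {n: True, q: False}
  {q: True, n: False}


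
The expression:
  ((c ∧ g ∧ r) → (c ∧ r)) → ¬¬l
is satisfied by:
  {l: True}


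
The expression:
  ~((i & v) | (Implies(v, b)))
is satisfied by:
  {v: True, i: False, b: False}


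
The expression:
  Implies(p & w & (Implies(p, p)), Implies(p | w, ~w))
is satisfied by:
  {p: False, w: False}
  {w: True, p: False}
  {p: True, w: False}


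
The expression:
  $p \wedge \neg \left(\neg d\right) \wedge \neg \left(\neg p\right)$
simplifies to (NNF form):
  $d \wedge p$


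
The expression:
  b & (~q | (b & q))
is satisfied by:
  {b: True}


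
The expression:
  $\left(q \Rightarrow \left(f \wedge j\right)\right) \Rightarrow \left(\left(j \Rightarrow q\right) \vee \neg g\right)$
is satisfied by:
  {q: True, g: False, j: False}
  {g: False, j: False, q: False}
  {j: True, q: True, g: False}
  {j: True, g: False, q: False}
  {q: True, g: True, j: False}
  {g: True, q: False, j: False}
  {j: True, g: True, q: True}


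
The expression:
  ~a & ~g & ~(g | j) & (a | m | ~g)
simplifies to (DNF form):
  ~a & ~g & ~j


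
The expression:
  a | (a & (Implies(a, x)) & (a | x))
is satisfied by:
  {a: True}


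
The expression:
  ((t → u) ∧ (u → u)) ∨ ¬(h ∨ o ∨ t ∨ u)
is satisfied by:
  {u: True, t: False}
  {t: False, u: False}
  {t: True, u: True}


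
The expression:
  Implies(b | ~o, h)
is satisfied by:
  {h: True, o: True, b: False}
  {h: True, o: False, b: False}
  {b: True, h: True, o: True}
  {b: True, h: True, o: False}
  {o: True, b: False, h: False}


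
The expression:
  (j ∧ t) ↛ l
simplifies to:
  j ∧ t ∧ ¬l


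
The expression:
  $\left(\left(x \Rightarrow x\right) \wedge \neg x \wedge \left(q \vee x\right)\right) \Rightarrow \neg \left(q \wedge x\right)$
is always true.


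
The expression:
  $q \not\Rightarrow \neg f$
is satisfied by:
  {f: True, q: True}


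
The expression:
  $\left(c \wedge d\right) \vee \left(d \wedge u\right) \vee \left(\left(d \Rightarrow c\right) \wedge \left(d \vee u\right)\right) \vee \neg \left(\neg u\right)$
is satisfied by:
  {c: True, u: True, d: True}
  {c: True, u: True, d: False}
  {u: True, d: True, c: False}
  {u: True, d: False, c: False}
  {c: True, d: True, u: False}


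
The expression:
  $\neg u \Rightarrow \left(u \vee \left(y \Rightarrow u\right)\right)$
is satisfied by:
  {u: True, y: False}
  {y: False, u: False}
  {y: True, u: True}


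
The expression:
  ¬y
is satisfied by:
  {y: False}


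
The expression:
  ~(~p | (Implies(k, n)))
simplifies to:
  k & p & ~n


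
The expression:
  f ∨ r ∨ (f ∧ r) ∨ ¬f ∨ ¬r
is always true.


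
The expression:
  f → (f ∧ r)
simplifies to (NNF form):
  r ∨ ¬f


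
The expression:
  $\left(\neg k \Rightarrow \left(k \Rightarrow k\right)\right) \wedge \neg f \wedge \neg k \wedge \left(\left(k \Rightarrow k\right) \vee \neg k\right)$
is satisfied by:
  {f: False, k: False}


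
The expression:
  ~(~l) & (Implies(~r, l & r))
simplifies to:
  l & r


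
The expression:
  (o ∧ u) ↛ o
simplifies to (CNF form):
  False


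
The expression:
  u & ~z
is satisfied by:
  {u: True, z: False}


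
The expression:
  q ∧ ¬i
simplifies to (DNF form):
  q ∧ ¬i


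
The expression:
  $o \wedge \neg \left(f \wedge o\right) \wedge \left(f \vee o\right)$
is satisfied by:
  {o: True, f: False}


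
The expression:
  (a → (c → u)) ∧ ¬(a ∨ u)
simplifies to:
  ¬a ∧ ¬u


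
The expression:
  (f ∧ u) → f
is always true.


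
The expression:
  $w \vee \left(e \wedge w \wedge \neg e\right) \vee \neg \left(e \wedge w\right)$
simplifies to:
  $\text{True}$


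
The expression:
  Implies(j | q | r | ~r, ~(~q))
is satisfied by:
  {q: True}


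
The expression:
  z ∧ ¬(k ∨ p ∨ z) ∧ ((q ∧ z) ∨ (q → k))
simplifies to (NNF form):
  False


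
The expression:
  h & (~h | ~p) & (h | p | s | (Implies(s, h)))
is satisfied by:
  {h: True, p: False}


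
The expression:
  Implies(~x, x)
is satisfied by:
  {x: True}


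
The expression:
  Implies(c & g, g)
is always true.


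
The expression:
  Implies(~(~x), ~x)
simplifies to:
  ~x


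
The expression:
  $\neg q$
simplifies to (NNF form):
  $\neg q$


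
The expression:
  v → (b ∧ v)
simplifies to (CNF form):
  b ∨ ¬v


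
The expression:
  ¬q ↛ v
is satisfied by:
  {v: True, q: False}
  {q: False, v: False}
  {q: True, v: True}


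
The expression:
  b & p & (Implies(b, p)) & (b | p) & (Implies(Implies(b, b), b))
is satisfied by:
  {p: True, b: True}


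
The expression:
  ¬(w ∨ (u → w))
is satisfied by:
  {u: True, w: False}


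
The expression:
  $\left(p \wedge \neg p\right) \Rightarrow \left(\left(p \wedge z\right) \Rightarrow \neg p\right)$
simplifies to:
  $\text{True}$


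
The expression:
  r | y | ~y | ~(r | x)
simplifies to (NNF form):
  True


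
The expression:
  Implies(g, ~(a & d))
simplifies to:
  ~a | ~d | ~g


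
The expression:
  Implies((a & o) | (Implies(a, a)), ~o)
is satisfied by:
  {o: False}


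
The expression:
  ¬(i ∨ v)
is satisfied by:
  {v: False, i: False}


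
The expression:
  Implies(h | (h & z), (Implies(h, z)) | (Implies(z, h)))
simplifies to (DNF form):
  True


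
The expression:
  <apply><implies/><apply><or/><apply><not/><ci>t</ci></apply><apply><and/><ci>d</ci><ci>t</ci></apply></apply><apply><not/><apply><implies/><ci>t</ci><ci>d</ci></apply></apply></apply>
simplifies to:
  <apply><and/><ci>t</ci><apply><not/><ci>d</ci></apply></apply>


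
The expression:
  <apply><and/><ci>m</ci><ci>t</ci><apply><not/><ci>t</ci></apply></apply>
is never true.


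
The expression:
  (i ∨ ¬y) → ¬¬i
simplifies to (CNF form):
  i ∨ y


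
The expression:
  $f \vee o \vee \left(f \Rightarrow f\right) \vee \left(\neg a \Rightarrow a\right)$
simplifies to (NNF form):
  $\text{True}$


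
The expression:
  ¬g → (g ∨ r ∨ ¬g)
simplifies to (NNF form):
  True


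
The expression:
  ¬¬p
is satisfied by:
  {p: True}


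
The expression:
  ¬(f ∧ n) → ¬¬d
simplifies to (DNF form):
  d ∨ (f ∧ n)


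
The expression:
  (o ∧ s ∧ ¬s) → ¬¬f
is always true.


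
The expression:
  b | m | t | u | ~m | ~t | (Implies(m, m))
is always true.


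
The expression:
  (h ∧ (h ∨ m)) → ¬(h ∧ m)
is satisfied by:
  {h: False, m: False}
  {m: True, h: False}
  {h: True, m: False}


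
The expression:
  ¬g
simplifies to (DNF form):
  ¬g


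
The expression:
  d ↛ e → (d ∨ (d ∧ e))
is always true.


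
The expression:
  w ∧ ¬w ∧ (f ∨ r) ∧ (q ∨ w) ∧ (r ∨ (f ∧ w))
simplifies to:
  False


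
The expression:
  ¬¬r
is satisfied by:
  {r: True}


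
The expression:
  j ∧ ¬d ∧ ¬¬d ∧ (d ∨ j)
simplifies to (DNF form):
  False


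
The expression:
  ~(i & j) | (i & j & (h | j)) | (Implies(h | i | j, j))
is always true.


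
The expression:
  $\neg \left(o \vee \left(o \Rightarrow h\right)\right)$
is never true.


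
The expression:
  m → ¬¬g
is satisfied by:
  {g: True, m: False}
  {m: False, g: False}
  {m: True, g: True}


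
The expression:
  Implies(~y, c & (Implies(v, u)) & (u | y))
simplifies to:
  y | (c & u)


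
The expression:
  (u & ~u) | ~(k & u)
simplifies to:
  ~k | ~u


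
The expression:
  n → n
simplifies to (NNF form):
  True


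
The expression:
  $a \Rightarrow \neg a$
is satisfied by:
  {a: False}


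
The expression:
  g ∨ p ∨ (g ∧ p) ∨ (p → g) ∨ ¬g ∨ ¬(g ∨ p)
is always true.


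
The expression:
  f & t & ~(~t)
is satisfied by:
  {t: True, f: True}


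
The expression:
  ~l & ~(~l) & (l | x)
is never true.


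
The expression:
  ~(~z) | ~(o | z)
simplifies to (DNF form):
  z | ~o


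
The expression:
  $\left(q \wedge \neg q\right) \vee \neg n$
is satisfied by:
  {n: False}


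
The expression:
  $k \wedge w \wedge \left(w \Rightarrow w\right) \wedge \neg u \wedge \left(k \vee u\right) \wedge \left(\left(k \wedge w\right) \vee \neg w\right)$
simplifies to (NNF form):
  $k \wedge w \wedge \neg u$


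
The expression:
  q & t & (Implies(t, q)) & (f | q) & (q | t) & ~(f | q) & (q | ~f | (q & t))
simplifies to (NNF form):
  False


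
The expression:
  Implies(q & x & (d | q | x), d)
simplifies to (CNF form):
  d | ~q | ~x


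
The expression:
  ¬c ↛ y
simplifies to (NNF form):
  y ∨ ¬c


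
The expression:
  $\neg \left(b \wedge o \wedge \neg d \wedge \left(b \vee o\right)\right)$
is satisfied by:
  {d: True, o: False, b: False}
  {o: False, b: False, d: False}
  {b: True, d: True, o: False}
  {b: True, o: False, d: False}
  {d: True, o: True, b: False}
  {o: True, d: False, b: False}
  {b: True, o: True, d: True}


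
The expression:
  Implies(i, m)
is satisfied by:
  {m: True, i: False}
  {i: False, m: False}
  {i: True, m: True}


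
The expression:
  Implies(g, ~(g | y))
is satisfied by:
  {g: False}


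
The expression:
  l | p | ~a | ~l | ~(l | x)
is always true.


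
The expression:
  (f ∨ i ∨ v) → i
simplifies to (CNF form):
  (i ∨ ¬f) ∧ (i ∨ ¬v)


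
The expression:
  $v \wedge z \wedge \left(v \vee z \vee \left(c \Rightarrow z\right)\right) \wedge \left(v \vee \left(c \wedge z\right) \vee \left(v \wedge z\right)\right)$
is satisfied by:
  {z: True, v: True}


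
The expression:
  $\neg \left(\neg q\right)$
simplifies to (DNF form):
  $q$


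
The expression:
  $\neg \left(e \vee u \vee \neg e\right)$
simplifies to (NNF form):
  $\text{False}$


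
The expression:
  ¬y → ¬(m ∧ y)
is always true.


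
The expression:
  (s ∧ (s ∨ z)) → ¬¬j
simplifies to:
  j ∨ ¬s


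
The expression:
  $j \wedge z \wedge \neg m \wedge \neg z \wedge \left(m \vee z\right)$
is never true.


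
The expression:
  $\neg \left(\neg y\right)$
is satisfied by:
  {y: True}


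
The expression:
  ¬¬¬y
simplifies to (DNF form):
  ¬y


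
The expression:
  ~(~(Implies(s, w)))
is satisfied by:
  {w: True, s: False}
  {s: False, w: False}
  {s: True, w: True}


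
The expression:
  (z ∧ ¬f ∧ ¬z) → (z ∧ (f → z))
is always true.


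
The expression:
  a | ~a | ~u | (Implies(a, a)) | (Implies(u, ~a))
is always true.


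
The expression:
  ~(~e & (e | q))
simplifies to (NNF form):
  e | ~q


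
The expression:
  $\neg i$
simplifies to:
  $\neg i$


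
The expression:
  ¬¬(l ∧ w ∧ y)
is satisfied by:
  {w: True, y: True, l: True}


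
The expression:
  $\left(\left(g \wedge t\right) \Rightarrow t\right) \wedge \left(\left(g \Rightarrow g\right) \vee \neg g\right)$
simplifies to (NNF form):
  $\text{True}$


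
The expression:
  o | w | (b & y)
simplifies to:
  o | w | (b & y)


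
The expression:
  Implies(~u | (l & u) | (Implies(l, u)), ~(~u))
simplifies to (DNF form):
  u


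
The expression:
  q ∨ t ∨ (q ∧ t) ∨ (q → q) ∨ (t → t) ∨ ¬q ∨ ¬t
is always true.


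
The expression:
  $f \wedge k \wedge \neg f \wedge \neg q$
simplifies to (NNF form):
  $\text{False}$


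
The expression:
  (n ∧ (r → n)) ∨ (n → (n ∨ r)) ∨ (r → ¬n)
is always true.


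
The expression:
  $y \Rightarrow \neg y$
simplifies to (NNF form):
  $\neg y$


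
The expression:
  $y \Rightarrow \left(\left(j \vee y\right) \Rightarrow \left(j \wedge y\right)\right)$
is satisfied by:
  {j: True, y: False}
  {y: False, j: False}
  {y: True, j: True}


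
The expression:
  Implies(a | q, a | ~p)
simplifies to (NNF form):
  a | ~p | ~q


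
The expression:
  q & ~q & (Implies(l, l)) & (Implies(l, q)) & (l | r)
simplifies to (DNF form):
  False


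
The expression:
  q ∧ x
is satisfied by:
  {x: True, q: True}


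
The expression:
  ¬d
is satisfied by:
  {d: False}


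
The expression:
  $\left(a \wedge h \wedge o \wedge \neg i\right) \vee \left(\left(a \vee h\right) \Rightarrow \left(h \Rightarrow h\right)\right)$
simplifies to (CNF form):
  $\text{True}$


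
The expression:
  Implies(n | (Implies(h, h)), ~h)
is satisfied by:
  {h: False}


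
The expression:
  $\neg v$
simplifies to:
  $\neg v$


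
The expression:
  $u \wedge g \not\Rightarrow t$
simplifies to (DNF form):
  $g \wedge u \wedge \neg t$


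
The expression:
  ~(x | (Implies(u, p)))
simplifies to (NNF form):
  u & ~p & ~x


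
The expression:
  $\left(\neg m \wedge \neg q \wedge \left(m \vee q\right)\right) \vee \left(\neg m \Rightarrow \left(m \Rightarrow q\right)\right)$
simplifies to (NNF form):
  $\text{True}$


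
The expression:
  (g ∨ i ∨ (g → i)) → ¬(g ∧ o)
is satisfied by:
  {g: False, o: False}
  {o: True, g: False}
  {g: True, o: False}


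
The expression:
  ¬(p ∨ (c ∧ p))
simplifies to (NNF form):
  ¬p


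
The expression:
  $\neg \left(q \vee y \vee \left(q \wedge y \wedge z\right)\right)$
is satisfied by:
  {q: False, y: False}


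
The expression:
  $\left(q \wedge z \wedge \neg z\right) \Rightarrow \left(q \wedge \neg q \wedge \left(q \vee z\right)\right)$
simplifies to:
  $\text{True}$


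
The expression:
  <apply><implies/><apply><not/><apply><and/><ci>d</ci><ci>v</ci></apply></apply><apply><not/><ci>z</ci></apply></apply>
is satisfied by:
  {v: True, d: True, z: False}
  {v: True, d: False, z: False}
  {d: True, v: False, z: False}
  {v: False, d: False, z: False}
  {z: True, v: True, d: True}


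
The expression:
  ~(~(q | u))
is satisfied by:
  {q: True, u: True}
  {q: True, u: False}
  {u: True, q: False}


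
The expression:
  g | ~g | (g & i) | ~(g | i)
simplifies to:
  True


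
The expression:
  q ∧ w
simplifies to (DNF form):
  q ∧ w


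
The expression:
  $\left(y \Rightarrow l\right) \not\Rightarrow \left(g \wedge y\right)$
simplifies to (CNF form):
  $\left(l \vee \neg y\right) \wedge \left(\neg g \vee \neg y\right)$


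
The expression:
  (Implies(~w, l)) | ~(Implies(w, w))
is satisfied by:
  {l: True, w: True}
  {l: True, w: False}
  {w: True, l: False}


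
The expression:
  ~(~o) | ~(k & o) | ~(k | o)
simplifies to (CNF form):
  True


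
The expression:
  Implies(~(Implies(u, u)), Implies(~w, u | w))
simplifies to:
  True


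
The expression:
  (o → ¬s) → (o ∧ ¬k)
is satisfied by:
  {s: True, o: True, k: False}
  {o: True, k: False, s: False}
  {s: True, k: True, o: True}


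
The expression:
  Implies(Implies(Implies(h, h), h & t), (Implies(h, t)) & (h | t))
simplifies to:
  True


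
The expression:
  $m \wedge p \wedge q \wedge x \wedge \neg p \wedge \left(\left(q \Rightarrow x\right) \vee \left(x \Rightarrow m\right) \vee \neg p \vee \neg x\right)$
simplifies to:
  $\text{False}$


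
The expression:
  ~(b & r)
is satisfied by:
  {b: False, r: False}
  {r: True, b: False}
  {b: True, r: False}


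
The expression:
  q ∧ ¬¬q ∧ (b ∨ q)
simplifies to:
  q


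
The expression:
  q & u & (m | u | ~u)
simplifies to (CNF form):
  q & u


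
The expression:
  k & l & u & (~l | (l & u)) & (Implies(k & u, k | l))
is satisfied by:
  {k: True, u: True, l: True}


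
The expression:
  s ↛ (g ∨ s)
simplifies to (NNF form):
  False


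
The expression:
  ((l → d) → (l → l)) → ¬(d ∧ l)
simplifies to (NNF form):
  ¬d ∨ ¬l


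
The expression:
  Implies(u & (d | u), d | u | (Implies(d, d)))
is always true.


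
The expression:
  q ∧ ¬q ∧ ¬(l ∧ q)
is never true.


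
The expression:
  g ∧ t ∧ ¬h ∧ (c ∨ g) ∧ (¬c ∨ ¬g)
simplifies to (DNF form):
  g ∧ t ∧ ¬c ∧ ¬h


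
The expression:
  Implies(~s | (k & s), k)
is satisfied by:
  {k: True, s: True}
  {k: True, s: False}
  {s: True, k: False}


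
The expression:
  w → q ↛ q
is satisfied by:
  {w: False}


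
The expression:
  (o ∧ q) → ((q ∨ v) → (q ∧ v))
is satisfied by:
  {v: True, o: False, q: False}
  {o: False, q: False, v: False}
  {q: True, v: True, o: False}
  {q: True, o: False, v: False}
  {v: True, o: True, q: False}
  {o: True, v: False, q: False}
  {q: True, o: True, v: True}


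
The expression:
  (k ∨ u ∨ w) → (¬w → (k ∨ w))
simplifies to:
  k ∨ w ∨ ¬u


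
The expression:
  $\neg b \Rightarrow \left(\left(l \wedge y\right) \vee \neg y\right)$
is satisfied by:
  {b: True, l: True, y: False}
  {b: True, l: False, y: False}
  {l: True, b: False, y: False}
  {b: False, l: False, y: False}
  {b: True, y: True, l: True}
  {b: True, y: True, l: False}
  {y: True, l: True, b: False}


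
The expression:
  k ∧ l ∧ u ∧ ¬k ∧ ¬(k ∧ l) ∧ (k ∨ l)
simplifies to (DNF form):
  False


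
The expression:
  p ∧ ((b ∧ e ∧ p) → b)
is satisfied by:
  {p: True}


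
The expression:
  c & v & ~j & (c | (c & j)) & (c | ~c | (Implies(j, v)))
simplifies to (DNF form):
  c & v & ~j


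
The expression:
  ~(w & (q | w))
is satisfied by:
  {w: False}


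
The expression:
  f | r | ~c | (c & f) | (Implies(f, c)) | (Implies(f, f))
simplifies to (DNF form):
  True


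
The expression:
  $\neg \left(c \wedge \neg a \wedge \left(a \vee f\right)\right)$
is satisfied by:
  {a: True, c: False, f: False}
  {c: False, f: False, a: False}
  {f: True, a: True, c: False}
  {f: True, c: False, a: False}
  {a: True, c: True, f: False}
  {c: True, a: False, f: False}
  {f: True, c: True, a: True}


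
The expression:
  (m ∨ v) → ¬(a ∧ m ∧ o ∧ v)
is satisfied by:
  {m: False, o: False, a: False, v: False}
  {v: True, m: False, o: False, a: False}
  {a: True, m: False, o: False, v: False}
  {v: True, a: True, m: False, o: False}
  {o: True, v: False, m: False, a: False}
  {v: True, o: True, m: False, a: False}
  {a: True, o: True, v: False, m: False}
  {v: True, a: True, o: True, m: False}
  {m: True, a: False, o: False, v: False}
  {v: True, m: True, a: False, o: False}
  {a: True, m: True, v: False, o: False}
  {v: True, a: True, m: True, o: False}
  {o: True, m: True, a: False, v: False}
  {v: True, o: True, m: True, a: False}
  {a: True, o: True, m: True, v: False}


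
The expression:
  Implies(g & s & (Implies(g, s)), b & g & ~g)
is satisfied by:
  {s: False, g: False}
  {g: True, s: False}
  {s: True, g: False}


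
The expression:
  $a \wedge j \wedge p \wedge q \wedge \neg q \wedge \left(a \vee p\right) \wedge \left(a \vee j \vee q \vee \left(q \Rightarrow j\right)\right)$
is never true.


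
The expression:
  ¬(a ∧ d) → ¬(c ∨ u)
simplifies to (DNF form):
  (a ∧ d) ∨ (¬c ∧ ¬u) ∨ (a ∧ d ∧ ¬c) ∨ (a ∧ d ∧ ¬u) ∨ (a ∧ ¬c ∧ ¬u) ∨ (d ∧ ¬c ∧ ¬u) ∨ (a ∧ d ∧ ¬c ∧ ¬u)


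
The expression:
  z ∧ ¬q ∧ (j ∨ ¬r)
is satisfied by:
  {z: True, j: True, q: False, r: False}
  {z: True, q: False, j: False, r: False}
  {z: True, r: True, j: True, q: False}


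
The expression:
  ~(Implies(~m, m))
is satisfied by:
  {m: False}


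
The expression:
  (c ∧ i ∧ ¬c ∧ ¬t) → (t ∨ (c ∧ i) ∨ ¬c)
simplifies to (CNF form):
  True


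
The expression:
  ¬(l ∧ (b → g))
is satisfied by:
  {b: True, l: False, g: False}
  {b: False, l: False, g: False}
  {g: True, b: True, l: False}
  {g: True, b: False, l: False}
  {l: True, b: True, g: False}


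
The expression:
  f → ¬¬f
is always true.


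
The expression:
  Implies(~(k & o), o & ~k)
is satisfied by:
  {o: True}


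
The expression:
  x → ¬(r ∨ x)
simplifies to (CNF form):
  ¬x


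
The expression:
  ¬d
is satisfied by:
  {d: False}


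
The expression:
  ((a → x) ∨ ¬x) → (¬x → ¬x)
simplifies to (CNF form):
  True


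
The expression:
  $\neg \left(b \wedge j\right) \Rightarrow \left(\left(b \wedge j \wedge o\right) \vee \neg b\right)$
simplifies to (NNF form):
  $j \vee \neg b$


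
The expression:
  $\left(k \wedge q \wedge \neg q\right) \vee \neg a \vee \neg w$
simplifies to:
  $\neg a \vee \neg w$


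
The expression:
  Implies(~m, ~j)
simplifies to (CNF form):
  m | ~j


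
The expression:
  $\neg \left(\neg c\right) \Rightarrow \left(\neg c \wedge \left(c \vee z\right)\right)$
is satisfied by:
  {c: False}


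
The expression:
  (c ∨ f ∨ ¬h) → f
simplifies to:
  f ∨ (h ∧ ¬c)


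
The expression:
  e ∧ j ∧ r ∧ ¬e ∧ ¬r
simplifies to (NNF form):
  False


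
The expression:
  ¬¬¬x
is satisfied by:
  {x: False}


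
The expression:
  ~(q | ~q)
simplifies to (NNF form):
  False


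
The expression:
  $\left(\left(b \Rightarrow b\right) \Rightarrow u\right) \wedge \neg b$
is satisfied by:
  {u: True, b: False}


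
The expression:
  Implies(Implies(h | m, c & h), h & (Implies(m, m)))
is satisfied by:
  {m: True, h: True}
  {m: True, h: False}
  {h: True, m: False}


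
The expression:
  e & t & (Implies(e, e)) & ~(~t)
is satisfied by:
  {t: True, e: True}


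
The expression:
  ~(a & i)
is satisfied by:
  {a: False, i: False}
  {i: True, a: False}
  {a: True, i: False}


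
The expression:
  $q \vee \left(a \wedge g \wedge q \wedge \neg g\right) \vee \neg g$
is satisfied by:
  {q: True, g: False}
  {g: False, q: False}
  {g: True, q: True}


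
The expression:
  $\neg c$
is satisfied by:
  {c: False}


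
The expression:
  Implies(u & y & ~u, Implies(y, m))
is always true.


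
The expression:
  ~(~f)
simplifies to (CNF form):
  f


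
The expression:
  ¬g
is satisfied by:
  {g: False}


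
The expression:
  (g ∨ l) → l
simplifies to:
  l ∨ ¬g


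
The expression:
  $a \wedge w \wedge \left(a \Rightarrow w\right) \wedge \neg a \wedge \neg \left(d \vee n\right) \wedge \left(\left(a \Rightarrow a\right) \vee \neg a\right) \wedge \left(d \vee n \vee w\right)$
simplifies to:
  $\text{False}$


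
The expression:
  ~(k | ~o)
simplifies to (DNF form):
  o & ~k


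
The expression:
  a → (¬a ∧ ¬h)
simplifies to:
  ¬a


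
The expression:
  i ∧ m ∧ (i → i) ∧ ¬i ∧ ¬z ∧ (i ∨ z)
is never true.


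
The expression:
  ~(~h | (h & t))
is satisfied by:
  {h: True, t: False}


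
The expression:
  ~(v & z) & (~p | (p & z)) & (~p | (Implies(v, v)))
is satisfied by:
  {v: False, p: False, z: False}
  {z: True, v: False, p: False}
  {z: True, p: True, v: False}
  {v: True, z: False, p: False}


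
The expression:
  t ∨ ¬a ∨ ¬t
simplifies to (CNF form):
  True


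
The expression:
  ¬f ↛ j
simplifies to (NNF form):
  ¬f ∧ ¬j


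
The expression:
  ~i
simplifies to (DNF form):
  ~i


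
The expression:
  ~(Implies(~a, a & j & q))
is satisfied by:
  {a: False}


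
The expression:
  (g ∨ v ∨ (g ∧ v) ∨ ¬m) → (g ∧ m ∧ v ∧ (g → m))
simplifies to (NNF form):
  m ∧ (g ∨ ¬v) ∧ (v ∨ ¬g)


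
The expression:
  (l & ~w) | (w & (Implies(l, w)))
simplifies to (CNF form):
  l | w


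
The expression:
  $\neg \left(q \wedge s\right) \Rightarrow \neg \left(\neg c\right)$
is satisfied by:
  {c: True, s: True, q: True}
  {c: True, s: True, q: False}
  {c: True, q: True, s: False}
  {c: True, q: False, s: False}
  {s: True, q: True, c: False}


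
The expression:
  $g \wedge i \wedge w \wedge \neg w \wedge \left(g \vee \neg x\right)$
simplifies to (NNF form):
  $\text{False}$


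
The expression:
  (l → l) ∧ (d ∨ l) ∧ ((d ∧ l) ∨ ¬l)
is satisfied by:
  {d: True}


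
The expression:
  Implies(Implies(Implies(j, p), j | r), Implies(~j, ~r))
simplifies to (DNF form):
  j | ~r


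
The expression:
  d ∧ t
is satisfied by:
  {t: True, d: True}


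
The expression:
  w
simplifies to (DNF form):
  w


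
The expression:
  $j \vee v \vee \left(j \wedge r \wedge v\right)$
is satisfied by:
  {v: True, j: True}
  {v: True, j: False}
  {j: True, v: False}


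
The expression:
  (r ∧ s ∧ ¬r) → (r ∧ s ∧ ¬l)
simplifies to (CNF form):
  True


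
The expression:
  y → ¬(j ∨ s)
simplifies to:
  (¬j ∧ ¬s) ∨ ¬y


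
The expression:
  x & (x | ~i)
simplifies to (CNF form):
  x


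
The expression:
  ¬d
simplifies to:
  ¬d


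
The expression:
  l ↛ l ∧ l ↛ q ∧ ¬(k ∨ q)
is never true.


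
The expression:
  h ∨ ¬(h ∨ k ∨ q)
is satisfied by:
  {h: True, q: False, k: False}
  {h: True, k: True, q: False}
  {h: True, q: True, k: False}
  {h: True, k: True, q: True}
  {k: False, q: False, h: False}


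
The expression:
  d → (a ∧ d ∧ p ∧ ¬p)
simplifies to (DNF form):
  ¬d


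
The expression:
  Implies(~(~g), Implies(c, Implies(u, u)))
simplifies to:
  True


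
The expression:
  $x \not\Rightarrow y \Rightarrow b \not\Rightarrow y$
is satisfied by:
  {b: True, y: True, x: False}
  {b: True, x: False, y: False}
  {y: True, x: False, b: False}
  {y: False, x: False, b: False}
  {b: True, y: True, x: True}
  {b: True, x: True, y: False}
  {y: True, x: True, b: False}


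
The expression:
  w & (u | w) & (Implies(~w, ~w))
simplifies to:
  w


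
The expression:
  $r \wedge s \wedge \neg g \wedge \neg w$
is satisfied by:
  {r: True, s: True, g: False, w: False}


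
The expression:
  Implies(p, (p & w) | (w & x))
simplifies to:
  w | ~p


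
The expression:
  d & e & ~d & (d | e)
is never true.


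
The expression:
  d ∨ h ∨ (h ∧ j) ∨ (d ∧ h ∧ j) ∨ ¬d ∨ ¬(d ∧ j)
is always true.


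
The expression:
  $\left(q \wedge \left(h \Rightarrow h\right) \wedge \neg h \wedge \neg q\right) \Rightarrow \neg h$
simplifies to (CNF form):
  $\text{True}$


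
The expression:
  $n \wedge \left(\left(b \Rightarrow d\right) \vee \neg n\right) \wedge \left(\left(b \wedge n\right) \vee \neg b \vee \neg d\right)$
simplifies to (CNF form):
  $n \wedge \left(d \vee \neg b\right)$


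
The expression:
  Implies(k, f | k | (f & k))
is always true.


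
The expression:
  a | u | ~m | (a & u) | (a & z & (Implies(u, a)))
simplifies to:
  a | u | ~m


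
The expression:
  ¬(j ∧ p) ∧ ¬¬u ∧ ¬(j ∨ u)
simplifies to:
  False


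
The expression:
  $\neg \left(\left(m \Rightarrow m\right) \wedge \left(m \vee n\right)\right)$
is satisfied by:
  {n: False, m: False}


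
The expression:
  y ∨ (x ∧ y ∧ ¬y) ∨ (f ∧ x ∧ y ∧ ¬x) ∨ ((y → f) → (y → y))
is always true.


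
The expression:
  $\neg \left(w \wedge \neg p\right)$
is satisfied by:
  {p: True, w: False}
  {w: False, p: False}
  {w: True, p: True}


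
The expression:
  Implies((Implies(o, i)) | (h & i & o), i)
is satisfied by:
  {i: True, o: True}
  {i: True, o: False}
  {o: True, i: False}


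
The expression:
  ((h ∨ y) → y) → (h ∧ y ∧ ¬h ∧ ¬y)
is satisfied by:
  {h: True, y: False}


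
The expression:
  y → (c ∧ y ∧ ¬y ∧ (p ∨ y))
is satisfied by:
  {y: False}


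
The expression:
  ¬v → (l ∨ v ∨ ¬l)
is always true.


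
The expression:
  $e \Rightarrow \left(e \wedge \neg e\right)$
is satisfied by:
  {e: False}


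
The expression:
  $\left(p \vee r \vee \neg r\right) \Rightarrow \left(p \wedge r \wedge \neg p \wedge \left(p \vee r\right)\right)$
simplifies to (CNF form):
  $\text{False}$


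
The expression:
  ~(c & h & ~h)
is always true.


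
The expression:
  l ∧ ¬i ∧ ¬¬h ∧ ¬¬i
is never true.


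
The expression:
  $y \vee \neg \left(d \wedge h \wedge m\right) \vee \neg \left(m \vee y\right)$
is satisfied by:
  {y: True, h: False, m: False, d: False}
  {y: False, h: False, m: False, d: False}
  {y: True, d: True, h: False, m: False}
  {d: True, y: False, h: False, m: False}
  {y: True, m: True, d: False, h: False}
  {m: True, d: False, h: False, y: False}
  {y: True, d: True, m: True, h: False}
  {d: True, m: True, y: False, h: False}
  {y: True, h: True, d: False, m: False}
  {h: True, d: False, m: False, y: False}
  {y: True, d: True, h: True, m: False}
  {d: True, h: True, y: False, m: False}
  {y: True, m: True, h: True, d: False}
  {m: True, h: True, d: False, y: False}
  {y: True, d: True, m: True, h: True}


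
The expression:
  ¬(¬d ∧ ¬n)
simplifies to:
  d ∨ n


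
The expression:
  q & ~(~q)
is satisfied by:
  {q: True}


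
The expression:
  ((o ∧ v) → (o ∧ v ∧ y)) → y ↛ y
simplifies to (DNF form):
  o ∧ v ∧ ¬y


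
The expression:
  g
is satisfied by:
  {g: True}


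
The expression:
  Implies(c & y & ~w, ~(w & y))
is always true.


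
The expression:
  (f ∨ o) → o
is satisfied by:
  {o: True, f: False}
  {f: False, o: False}
  {f: True, o: True}


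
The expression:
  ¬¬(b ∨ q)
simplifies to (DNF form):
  b ∨ q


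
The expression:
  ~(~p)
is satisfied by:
  {p: True}


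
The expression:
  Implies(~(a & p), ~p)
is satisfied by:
  {a: True, p: False}
  {p: False, a: False}
  {p: True, a: True}


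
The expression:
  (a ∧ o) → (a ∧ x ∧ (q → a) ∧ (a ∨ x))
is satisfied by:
  {x: True, o: False, a: False}
  {o: False, a: False, x: False}
  {x: True, a: True, o: False}
  {a: True, o: False, x: False}
  {x: True, o: True, a: False}
  {o: True, x: False, a: False}
  {x: True, a: True, o: True}


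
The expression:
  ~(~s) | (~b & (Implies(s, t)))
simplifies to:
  s | ~b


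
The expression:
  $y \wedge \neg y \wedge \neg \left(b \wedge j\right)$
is never true.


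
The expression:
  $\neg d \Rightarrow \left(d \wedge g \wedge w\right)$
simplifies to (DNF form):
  $d$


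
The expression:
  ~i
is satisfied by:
  {i: False}


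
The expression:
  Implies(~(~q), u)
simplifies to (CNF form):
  u | ~q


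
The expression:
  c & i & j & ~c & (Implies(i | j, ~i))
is never true.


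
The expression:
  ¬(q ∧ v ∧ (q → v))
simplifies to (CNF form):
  ¬q ∨ ¬v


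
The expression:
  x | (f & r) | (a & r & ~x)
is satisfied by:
  {r: True, x: True, f: True, a: True}
  {r: True, x: True, f: True, a: False}
  {r: True, x: True, a: True, f: False}
  {r: True, x: True, a: False, f: False}
  {x: True, f: True, a: True, r: False}
  {x: True, f: True, a: False, r: False}
  {x: True, f: False, a: True, r: False}
  {x: True, f: False, a: False, r: False}
  {r: True, f: True, a: True, x: False}
  {r: True, f: True, a: False, x: False}
  {r: True, a: True, f: False, x: False}


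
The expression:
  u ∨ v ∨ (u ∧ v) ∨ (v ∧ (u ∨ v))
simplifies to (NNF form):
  u ∨ v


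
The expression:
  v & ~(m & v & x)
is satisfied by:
  {v: True, m: False, x: False}
  {x: True, v: True, m: False}
  {m: True, v: True, x: False}


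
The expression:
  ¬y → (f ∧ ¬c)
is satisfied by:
  {y: True, f: True, c: False}
  {y: True, c: False, f: False}
  {y: True, f: True, c: True}
  {y: True, c: True, f: False}
  {f: True, c: False, y: False}


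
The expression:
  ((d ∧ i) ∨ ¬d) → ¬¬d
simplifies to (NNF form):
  d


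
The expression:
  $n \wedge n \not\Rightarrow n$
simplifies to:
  $\text{False}$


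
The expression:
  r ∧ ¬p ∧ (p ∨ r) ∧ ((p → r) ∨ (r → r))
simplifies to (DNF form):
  r ∧ ¬p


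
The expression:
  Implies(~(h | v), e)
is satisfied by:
  {h: True, v: True, e: True}
  {h: True, v: True, e: False}
  {h: True, e: True, v: False}
  {h: True, e: False, v: False}
  {v: True, e: True, h: False}
  {v: True, e: False, h: False}
  {e: True, v: False, h: False}


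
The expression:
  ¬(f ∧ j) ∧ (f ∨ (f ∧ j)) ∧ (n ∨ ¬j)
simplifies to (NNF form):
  f ∧ ¬j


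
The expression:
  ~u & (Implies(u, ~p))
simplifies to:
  ~u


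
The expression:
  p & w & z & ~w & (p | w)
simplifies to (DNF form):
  False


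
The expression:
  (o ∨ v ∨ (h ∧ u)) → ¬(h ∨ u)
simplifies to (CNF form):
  (¬h ∨ ¬o) ∧ (¬h ∨ ¬u) ∧ (¬h ∨ ¬v) ∧ (¬o ∨ ¬u) ∧ (¬u ∨ ¬v)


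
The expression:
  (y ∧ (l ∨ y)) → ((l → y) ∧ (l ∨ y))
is always true.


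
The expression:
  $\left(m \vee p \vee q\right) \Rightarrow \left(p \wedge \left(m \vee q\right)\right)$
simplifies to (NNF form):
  $\left(m \wedge p\right) \vee \left(p \wedge q\right) \vee \left(\neg m \wedge \neg p \wedge \neg q\right)$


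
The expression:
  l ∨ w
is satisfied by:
  {l: True, w: True}
  {l: True, w: False}
  {w: True, l: False}


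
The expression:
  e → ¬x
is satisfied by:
  {e: False, x: False}
  {x: True, e: False}
  {e: True, x: False}


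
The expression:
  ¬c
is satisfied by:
  {c: False}


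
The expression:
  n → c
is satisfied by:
  {c: True, n: False}
  {n: False, c: False}
  {n: True, c: True}


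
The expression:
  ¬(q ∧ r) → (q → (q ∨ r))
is always true.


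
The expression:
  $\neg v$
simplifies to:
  $\neg v$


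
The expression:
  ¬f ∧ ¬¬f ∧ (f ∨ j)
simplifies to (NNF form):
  False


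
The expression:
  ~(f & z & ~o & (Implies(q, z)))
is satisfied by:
  {o: True, z: False, f: False}
  {z: False, f: False, o: False}
  {f: True, o: True, z: False}
  {f: True, z: False, o: False}
  {o: True, z: True, f: False}
  {z: True, o: False, f: False}
  {f: True, z: True, o: True}


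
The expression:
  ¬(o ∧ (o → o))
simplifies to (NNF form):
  ¬o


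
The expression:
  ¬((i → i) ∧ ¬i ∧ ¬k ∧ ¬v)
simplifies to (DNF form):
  i ∨ k ∨ v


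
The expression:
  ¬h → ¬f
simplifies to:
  h ∨ ¬f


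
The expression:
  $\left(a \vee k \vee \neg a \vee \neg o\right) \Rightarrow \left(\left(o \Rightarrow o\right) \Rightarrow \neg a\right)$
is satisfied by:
  {a: False}


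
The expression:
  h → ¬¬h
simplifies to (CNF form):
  True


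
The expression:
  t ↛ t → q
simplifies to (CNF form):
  True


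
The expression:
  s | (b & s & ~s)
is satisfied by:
  {s: True}


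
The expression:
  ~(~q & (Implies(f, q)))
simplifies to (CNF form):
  f | q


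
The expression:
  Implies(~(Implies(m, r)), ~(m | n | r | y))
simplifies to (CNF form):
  r | ~m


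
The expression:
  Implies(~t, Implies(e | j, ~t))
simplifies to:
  True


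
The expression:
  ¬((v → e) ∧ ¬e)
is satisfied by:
  {v: True, e: True}
  {v: True, e: False}
  {e: True, v: False}


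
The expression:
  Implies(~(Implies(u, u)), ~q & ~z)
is always true.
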